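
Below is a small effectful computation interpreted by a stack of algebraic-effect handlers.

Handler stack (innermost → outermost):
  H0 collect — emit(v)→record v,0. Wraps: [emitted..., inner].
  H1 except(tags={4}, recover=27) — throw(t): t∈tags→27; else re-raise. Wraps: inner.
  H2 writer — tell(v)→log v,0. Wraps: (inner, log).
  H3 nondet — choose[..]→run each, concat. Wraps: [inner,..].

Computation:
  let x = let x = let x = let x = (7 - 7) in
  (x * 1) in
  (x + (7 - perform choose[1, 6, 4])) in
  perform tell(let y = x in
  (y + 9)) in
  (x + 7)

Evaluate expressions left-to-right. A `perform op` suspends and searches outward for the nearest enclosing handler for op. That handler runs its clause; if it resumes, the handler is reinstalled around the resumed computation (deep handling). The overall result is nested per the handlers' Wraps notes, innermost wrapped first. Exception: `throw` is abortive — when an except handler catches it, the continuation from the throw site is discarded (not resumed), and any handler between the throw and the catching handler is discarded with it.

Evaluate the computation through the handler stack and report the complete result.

Step-by-step:
choose[1, 6, 4] @ H3
  branch[0] choose=1:
    tell(15) @ H2 ⇒ log+=15
    H0 returns [7]
    H1 returns [7]
    H2 returns ([7], (15))
    H3 returns [([7], (15))]
  branch[1] choose=6:
    tell(10) @ H2 ⇒ log+=10
    H0 returns [7]
    H1 returns [7]
    H2 returns ([7], (10))
    H3 returns [([7], (10))]
  branch[2] choose=4:
    tell(12) @ H2 ⇒ log+=12
    H0 returns [7]
    H1 returns [7]
    H2 returns ([7], (12))
    H3 returns [([7], (12))]
= [([7], (15)), ([7], (10)), ([7], (12))]

Answer: [([7], (15)), ([7], (10)), ([7], (12))]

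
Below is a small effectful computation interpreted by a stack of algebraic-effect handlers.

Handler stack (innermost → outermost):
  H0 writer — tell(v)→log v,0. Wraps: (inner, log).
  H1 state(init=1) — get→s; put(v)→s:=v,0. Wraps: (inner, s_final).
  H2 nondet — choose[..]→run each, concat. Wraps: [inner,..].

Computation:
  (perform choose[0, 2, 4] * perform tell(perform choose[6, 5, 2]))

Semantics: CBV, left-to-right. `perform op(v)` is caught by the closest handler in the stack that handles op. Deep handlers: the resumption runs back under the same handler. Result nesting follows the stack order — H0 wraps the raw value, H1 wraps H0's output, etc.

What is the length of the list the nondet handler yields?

Answer: 9

Evaluation trace:
choose[0, 2, 4] @ H2
  branch[0] choose=0:
    choose[6, 5, 2] @ H2
      branch[0] choose=6:
        tell(6) @ H0 ⇒ log+=6
        H0 returns (0, (6))
        H1 returns ((0, (6)), 1)
        H2 returns [((0, (6)), 1)]
      branch[1] choose=5:
        tell(5) @ H0 ⇒ log+=5
        H0 returns (0, (5))
        H1 returns ((0, (5)), 1)
        H2 returns [((0, (5)), 1)]
      branch[2] choose=2:
        tell(2) @ H0 ⇒ log+=2
        H0 returns (0, (2))
        H1 returns ((0, (2)), 1)
        H2 returns [((0, (2)), 1)]
  branch[1] choose=2:
    choose[6, 5, 2] @ H2
      branch[0] choose=6:
        tell(6) @ H0 ⇒ log+=6
        H0 returns (0, (6))
        H1 returns ((0, (6)), 1)
        H2 returns [((0, (6)), 1)]
      branch[1] choose=5:
        tell(5) @ H0 ⇒ log+=5
        H0 returns (0, (5))
        H1 returns ((0, (5)), 1)
        H2 returns [((0, (5)), 1)]
      branch[2] choose=2:
        tell(2) @ H0 ⇒ log+=2
        H0 returns (0, (2))
        H1 returns ((0, (2)), 1)
        H2 returns [((0, (2)), 1)]
  branch[2] choose=4:
    choose[6, 5, 2] @ H2
      branch[0] choose=6:
        tell(6) @ H0 ⇒ log+=6
        H0 returns (0, (6))
        H1 returns ((0, (6)), 1)
        H2 returns [((0, (6)), 1)]
      branch[1] choose=5:
        tell(5) @ H0 ⇒ log+=5
        H0 returns (0, (5))
        H1 returns ((0, (5)), 1)
        H2 returns [((0, (5)), 1)]
      branch[2] choose=2:
        tell(2) @ H0 ⇒ log+=2
        H0 returns (0, (2))
        H1 returns ((0, (2)), 1)
        H2 returns [((0, (2)), 1)]
= [((0, (6)), 1), ((0, (5)), 1), ((0, (2)), 1), ((0, (6)), 1), ((0, (5)), 1), ((0, (2)), 1), ((0, (6)), 1), ((0, (5)), 1), ((0, (2)), 1)]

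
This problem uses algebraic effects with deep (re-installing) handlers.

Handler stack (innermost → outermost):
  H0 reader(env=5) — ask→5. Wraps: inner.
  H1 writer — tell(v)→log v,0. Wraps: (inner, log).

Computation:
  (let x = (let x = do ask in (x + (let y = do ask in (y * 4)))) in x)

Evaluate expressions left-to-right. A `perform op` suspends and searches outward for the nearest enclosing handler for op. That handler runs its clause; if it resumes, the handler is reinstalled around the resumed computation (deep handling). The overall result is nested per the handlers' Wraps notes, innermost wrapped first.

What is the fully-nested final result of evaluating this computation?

Evaluation trace:
ask @ H0 ⇒ 5
ask @ H0 ⇒ 5
H0 returns 25
H1 returns (25, ())
= (25, ())

Answer: (25, ())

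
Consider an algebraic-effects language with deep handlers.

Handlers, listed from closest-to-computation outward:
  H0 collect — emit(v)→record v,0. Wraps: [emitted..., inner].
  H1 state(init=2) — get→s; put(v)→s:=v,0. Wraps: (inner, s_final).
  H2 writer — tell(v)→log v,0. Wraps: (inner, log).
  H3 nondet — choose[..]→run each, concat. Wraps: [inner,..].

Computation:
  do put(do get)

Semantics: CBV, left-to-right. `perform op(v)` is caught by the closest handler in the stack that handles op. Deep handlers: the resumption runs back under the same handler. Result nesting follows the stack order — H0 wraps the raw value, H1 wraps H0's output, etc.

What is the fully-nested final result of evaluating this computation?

Step-by-step:
get @ H1 ⇒ 2
put(2) @ H1 ⇒ s:=2
H0 returns [0]
H1 returns ([0], 2)
H2 returns (([0], 2), ())
H3 returns [(([0], 2), ())]
= [(([0], 2), ())]

Answer: [(([0], 2), ())]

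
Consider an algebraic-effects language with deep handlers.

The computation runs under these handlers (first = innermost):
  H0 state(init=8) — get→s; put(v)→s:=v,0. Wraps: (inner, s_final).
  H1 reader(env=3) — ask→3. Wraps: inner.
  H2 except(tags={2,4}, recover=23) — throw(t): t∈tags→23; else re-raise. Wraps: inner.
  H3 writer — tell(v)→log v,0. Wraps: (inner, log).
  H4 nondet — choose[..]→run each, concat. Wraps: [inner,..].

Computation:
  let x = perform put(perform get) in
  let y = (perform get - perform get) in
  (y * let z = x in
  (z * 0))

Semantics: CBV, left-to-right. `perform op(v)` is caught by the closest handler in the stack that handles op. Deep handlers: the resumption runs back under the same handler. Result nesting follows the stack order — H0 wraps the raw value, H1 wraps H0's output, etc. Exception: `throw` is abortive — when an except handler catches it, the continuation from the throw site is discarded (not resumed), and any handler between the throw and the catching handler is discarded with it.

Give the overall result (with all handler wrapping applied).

Answer: [((0, 8), ())]

Evaluation trace:
get @ H0 ⇒ 8
put(8) @ H0 ⇒ s:=8
get @ H0 ⇒ 8
get @ H0 ⇒ 8
H0 returns (0, 8)
H1 returns (0, 8)
H2 returns (0, 8)
H3 returns ((0, 8), ())
H4 returns [((0, 8), ())]
= [((0, 8), ())]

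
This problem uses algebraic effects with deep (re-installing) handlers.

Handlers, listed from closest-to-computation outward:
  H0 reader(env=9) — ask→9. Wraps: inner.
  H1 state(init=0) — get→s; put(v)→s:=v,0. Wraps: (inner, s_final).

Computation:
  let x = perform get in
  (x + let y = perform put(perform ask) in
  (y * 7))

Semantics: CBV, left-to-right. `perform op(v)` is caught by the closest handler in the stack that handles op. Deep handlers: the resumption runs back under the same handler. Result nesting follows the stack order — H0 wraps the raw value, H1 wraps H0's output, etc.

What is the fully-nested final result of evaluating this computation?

Step-by-step:
get @ H1 ⇒ 0
ask @ H0 ⇒ 9
put(9) @ H1 ⇒ s:=9
H0 returns 0
H1 returns (0, 9)
= (0, 9)

Answer: (0, 9)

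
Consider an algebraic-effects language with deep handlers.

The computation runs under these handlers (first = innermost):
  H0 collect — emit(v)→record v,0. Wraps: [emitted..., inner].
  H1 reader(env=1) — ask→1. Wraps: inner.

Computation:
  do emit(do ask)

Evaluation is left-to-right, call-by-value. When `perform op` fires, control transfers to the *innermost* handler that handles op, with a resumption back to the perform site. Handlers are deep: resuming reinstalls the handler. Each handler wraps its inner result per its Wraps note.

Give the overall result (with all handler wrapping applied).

Step-by-step:
ask @ H1 ⇒ 1
emit(1) @ H0 ⇒ out+=1
H0 returns [1, 0]
H1 returns [1, 0]
= [1, 0]

Answer: [1, 0]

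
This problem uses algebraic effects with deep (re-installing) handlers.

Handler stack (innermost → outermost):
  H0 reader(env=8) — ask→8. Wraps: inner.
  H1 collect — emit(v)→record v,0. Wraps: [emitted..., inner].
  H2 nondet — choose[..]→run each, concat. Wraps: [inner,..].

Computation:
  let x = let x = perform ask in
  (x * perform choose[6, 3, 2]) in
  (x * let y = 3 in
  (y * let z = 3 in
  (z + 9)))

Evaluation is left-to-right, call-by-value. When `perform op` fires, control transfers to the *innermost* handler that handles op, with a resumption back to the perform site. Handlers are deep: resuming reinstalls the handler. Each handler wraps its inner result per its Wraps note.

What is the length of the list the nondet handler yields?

Working:
ask @ H0 ⇒ 8
choose[6, 3, 2] @ H2
  branch[0] choose=6:
    H0 returns 1728
    H1 returns [1728]
    H2 returns [[1728]]
  branch[1] choose=3:
    H0 returns 864
    H1 returns [864]
    H2 returns [[864]]
  branch[2] choose=2:
    H0 returns 576
    H1 returns [576]
    H2 returns [[576]]
= [[1728], [864], [576]]

Answer: 3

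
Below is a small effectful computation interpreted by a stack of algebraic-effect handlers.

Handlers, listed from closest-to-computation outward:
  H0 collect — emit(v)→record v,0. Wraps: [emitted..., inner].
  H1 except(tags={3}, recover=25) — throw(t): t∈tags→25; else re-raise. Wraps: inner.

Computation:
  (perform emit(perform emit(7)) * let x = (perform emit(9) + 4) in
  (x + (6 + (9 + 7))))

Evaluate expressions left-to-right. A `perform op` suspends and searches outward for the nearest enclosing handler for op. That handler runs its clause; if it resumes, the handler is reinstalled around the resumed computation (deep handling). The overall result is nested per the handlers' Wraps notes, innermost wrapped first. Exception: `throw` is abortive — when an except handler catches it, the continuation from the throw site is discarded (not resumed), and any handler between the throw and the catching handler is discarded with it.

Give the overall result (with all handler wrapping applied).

Answer: [7, 0, 9, 0]

Step-by-step:
emit(7) @ H0 ⇒ out+=7
emit(0) @ H0 ⇒ out+=0
emit(9) @ H0 ⇒ out+=9
H0 returns [7, 0, 9, 0]
H1 returns [7, 0, 9, 0]
= [7, 0, 9, 0]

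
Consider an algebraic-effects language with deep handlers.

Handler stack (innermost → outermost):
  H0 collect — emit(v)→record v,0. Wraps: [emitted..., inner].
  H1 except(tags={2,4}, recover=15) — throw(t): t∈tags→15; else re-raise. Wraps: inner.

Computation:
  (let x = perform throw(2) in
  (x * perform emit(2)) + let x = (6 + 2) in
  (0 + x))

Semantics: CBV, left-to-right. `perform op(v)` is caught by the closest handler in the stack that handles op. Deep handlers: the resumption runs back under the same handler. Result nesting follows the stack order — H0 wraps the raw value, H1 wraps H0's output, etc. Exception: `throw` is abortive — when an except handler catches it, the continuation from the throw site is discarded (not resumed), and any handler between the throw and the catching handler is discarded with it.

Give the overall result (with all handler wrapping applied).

Evaluation trace:
throw(2) @ H1 caught ⇒ 15
= 15

Answer: 15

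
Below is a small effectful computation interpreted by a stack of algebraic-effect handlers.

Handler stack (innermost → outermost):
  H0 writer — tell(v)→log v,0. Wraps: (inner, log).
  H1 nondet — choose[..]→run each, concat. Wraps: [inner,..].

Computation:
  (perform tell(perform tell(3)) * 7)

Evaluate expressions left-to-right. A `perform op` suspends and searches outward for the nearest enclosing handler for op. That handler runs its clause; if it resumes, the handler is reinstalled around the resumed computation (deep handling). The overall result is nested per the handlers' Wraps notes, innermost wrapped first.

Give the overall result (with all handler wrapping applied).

Answer: [(0, (3, 0))]

Step-by-step:
tell(3) @ H0 ⇒ log+=3
tell(0) @ H0 ⇒ log+=0
H0 returns (0, (3, 0))
H1 returns [(0, (3, 0))]
= [(0, (3, 0))]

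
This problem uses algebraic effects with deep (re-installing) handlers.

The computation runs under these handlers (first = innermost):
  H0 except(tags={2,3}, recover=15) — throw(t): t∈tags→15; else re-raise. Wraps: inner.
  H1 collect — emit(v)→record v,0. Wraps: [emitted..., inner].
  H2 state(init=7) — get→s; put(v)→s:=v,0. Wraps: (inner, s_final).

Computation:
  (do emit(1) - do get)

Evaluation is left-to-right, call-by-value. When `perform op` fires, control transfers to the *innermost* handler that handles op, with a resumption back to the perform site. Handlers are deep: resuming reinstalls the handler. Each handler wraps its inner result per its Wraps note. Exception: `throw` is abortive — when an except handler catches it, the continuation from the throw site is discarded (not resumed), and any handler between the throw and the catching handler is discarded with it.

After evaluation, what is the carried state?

Working:
emit(1) @ H1 ⇒ out+=1
get @ H2 ⇒ 7
H0 returns -7
H1 returns [1, -7]
H2 returns ([1, -7], 7)
= ([1, -7], 7)

Answer: 7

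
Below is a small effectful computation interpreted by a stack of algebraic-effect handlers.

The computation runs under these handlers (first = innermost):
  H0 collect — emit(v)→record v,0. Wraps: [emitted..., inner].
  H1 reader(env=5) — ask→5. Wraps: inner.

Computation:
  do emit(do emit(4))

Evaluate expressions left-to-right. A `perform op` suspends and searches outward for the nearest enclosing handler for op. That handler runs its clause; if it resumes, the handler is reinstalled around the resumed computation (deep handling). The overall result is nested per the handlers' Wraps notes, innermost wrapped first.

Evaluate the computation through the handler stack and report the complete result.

Answer: [4, 0, 0]

Working:
emit(4) @ H0 ⇒ out+=4
emit(0) @ H0 ⇒ out+=0
H0 returns [4, 0, 0]
H1 returns [4, 0, 0]
= [4, 0, 0]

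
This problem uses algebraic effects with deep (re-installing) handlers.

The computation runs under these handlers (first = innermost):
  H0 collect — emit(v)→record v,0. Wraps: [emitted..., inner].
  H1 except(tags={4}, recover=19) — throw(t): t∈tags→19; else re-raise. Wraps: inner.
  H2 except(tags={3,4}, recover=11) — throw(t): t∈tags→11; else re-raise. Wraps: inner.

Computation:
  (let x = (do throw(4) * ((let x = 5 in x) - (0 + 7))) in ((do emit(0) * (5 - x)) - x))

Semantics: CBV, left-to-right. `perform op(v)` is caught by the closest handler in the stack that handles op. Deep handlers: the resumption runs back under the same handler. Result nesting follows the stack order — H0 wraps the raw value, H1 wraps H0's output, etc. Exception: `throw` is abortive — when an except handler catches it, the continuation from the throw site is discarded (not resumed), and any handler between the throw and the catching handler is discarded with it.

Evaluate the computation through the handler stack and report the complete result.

Answer: 19

Evaluation trace:
throw(4) @ H1 caught ⇒ 19
H2 returns 19
= 19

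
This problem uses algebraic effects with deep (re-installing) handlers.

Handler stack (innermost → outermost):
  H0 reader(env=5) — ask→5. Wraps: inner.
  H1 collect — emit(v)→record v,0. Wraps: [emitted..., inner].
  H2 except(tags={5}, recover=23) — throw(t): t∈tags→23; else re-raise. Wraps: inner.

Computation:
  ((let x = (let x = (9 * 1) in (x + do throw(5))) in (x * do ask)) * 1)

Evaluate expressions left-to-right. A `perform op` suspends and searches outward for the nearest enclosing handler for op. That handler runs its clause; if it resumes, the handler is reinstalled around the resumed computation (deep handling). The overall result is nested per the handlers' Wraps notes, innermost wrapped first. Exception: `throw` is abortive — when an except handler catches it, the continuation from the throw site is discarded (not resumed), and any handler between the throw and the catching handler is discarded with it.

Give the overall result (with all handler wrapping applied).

Working:
throw(5) @ H2 caught ⇒ 23
= 23

Answer: 23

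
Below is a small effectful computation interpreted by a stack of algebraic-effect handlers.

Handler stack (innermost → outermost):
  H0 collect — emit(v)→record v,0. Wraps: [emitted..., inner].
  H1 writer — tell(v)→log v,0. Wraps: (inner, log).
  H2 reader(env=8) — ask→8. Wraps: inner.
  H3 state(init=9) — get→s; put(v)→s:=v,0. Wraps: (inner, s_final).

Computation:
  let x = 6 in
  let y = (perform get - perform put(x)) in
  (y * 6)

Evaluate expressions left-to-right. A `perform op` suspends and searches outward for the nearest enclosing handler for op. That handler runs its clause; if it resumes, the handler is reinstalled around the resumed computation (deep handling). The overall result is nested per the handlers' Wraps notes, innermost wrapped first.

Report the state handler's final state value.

Answer: 6

Evaluation trace:
get @ H3 ⇒ 9
put(6) @ H3 ⇒ s:=6
H0 returns [54]
H1 returns ([54], ())
H2 returns ([54], ())
H3 returns (([54], ()), 6)
= (([54], ()), 6)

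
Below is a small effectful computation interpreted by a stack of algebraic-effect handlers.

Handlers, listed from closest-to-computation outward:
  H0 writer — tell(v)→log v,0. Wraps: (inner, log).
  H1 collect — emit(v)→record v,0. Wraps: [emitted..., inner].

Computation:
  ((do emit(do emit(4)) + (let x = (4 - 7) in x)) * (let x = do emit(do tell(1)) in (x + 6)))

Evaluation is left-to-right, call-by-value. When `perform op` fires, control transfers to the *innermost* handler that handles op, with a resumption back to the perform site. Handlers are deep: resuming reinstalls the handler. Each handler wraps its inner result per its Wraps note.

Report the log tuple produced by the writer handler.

Working:
emit(4) @ H1 ⇒ out+=4
emit(0) @ H1 ⇒ out+=0
tell(1) @ H0 ⇒ log+=1
emit(0) @ H1 ⇒ out+=0
H0 returns (-18, (1))
H1 returns [4, 0, 0, (-18, (1))]
= [4, 0, 0, (-18, (1))]

Answer: (1)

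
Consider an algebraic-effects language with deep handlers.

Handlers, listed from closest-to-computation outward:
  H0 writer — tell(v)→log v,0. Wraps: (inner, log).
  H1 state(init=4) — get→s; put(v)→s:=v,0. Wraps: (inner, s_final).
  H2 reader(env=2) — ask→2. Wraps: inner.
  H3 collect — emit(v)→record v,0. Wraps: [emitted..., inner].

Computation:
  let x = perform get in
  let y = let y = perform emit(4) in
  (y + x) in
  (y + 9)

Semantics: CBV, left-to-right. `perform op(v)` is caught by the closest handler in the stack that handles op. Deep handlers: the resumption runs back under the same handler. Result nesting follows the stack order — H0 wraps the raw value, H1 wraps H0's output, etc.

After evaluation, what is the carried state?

Working:
get @ H1 ⇒ 4
emit(4) @ H3 ⇒ out+=4
H0 returns (13, ())
H1 returns ((13, ()), 4)
H2 returns ((13, ()), 4)
H3 returns [4, ((13, ()), 4)]
= [4, ((13, ()), 4)]

Answer: 4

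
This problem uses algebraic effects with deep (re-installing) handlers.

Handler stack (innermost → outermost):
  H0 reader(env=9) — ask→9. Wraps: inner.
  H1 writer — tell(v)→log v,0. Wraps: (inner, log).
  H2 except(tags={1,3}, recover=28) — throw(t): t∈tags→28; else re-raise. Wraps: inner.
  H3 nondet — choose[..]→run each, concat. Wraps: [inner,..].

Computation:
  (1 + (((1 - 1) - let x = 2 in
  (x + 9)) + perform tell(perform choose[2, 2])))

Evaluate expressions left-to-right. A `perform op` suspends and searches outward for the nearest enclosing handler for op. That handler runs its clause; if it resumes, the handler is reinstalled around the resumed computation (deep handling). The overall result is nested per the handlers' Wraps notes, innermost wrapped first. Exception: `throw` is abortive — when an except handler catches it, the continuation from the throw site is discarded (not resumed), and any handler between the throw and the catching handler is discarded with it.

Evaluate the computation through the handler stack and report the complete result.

Answer: [(-10, (2)), (-10, (2))]

Evaluation trace:
choose[2, 2] @ H3
  branch[0] choose=2:
    tell(2) @ H1 ⇒ log+=2
    H0 returns -10
    H1 returns (-10, (2))
    H2 returns (-10, (2))
    H3 returns [(-10, (2))]
  branch[1] choose=2:
    tell(2) @ H1 ⇒ log+=2
    H0 returns -10
    H1 returns (-10, (2))
    H2 returns (-10, (2))
    H3 returns [(-10, (2))]
= [(-10, (2)), (-10, (2))]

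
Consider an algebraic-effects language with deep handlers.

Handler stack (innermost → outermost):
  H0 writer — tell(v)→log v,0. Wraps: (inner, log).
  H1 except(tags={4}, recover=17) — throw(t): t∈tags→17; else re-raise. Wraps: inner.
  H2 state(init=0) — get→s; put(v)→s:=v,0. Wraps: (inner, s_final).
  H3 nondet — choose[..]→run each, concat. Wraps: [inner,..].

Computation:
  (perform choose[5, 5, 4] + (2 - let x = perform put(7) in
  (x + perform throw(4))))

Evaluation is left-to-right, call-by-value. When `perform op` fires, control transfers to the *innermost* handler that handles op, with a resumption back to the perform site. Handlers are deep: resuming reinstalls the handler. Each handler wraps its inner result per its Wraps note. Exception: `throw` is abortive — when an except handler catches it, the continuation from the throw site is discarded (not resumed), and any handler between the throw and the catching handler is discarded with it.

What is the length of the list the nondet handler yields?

Answer: 3

Step-by-step:
choose[5, 5, 4] @ H3
  branch[0] choose=5:
    put(7) @ H2 ⇒ s:=7
    throw(4) @ H1 caught ⇒ 17
    H2 returns (17, 7)
    H3 returns [(17, 7)]
  branch[1] choose=5:
    put(7) @ H2 ⇒ s:=7
    throw(4) @ H1 caught ⇒ 17
    H2 returns (17, 7)
    H3 returns [(17, 7)]
  branch[2] choose=4:
    put(7) @ H2 ⇒ s:=7
    throw(4) @ H1 caught ⇒ 17
    H2 returns (17, 7)
    H3 returns [(17, 7)]
= [(17, 7), (17, 7), (17, 7)]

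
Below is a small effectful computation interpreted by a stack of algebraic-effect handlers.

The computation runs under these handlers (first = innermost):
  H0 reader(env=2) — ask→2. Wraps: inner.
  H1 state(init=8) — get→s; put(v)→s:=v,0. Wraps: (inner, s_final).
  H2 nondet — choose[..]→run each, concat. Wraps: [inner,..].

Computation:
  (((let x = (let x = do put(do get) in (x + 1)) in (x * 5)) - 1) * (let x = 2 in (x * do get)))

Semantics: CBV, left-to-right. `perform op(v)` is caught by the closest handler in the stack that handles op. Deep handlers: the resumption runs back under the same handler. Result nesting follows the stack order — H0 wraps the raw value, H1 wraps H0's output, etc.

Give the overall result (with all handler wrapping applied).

Answer: [(64, 8)]

Working:
get @ H1 ⇒ 8
put(8) @ H1 ⇒ s:=8
get @ H1 ⇒ 8
H0 returns 64
H1 returns (64, 8)
H2 returns [(64, 8)]
= [(64, 8)]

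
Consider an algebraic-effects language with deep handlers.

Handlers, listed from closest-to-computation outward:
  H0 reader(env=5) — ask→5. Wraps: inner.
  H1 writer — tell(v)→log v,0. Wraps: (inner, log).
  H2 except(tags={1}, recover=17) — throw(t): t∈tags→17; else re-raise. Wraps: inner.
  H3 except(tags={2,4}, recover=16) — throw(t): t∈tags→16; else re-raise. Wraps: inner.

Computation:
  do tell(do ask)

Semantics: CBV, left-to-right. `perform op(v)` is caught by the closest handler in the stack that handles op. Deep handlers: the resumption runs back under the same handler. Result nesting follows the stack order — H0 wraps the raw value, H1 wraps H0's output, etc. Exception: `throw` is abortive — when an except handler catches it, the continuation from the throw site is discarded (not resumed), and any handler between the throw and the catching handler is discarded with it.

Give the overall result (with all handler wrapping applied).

Answer: (0, (5))

Evaluation trace:
ask @ H0 ⇒ 5
tell(5) @ H1 ⇒ log+=5
H0 returns 0
H1 returns (0, (5))
H2 returns (0, (5))
H3 returns (0, (5))
= (0, (5))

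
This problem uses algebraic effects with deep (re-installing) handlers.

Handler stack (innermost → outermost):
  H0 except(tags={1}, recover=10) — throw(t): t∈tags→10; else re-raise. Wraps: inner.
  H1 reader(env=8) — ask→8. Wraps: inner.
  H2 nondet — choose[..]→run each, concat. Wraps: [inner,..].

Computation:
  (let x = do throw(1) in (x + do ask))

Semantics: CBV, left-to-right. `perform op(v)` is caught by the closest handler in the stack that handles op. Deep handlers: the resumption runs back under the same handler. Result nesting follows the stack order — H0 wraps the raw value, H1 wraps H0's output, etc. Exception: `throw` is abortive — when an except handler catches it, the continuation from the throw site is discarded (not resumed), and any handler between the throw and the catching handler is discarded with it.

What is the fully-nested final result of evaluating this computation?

Answer: [10]

Working:
throw(1) @ H0 caught ⇒ 10
H1 returns 10
H2 returns [10]
= [10]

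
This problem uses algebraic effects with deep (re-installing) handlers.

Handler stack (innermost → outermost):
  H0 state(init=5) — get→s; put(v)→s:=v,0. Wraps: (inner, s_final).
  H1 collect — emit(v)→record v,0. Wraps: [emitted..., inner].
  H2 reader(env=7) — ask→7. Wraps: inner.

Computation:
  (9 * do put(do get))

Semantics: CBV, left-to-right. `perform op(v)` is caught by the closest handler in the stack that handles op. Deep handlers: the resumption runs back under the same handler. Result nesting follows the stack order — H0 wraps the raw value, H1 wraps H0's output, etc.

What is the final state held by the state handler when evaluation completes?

Step-by-step:
get @ H0 ⇒ 5
put(5) @ H0 ⇒ s:=5
H0 returns (0, 5)
H1 returns [(0, 5)]
H2 returns [(0, 5)]
= [(0, 5)]

Answer: 5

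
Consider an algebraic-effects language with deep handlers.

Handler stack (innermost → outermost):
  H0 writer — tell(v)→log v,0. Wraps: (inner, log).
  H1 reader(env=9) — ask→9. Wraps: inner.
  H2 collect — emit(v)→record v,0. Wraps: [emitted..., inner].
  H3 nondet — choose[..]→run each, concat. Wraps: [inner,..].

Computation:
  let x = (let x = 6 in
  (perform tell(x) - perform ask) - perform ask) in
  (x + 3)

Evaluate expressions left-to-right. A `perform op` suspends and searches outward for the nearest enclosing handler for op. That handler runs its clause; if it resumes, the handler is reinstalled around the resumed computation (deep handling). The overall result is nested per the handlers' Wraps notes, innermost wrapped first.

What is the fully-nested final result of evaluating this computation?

Working:
tell(6) @ H0 ⇒ log+=6
ask @ H1 ⇒ 9
ask @ H1 ⇒ 9
H0 returns (-15, (6))
H1 returns (-15, (6))
H2 returns [(-15, (6))]
H3 returns [[(-15, (6))]]
= [[(-15, (6))]]

Answer: [[(-15, (6))]]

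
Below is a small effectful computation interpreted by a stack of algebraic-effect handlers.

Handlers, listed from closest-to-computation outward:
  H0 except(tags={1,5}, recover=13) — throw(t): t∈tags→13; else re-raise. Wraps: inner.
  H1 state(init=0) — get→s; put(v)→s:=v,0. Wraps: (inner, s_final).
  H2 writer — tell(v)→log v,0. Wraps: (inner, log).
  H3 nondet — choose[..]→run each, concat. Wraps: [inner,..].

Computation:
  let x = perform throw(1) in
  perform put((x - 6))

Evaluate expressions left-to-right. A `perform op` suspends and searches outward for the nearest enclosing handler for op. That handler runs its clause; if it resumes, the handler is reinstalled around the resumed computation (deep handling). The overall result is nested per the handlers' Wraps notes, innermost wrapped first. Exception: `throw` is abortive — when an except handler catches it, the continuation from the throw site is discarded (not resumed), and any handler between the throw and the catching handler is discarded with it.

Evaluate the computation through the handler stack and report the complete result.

Step-by-step:
throw(1) @ H0 caught ⇒ 13
H1 returns (13, 0)
H2 returns ((13, 0), ())
H3 returns [((13, 0), ())]
= [((13, 0), ())]

Answer: [((13, 0), ())]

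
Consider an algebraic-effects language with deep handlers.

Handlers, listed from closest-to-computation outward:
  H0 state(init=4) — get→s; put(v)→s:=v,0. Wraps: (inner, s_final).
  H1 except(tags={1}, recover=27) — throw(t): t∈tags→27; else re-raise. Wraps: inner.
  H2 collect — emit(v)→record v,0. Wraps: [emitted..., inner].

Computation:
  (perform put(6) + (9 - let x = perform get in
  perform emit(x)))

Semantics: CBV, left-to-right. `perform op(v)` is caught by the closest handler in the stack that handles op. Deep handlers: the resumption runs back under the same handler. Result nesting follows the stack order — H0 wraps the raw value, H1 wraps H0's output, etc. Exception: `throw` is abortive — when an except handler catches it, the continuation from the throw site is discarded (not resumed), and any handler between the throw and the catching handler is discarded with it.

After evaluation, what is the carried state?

Working:
put(6) @ H0 ⇒ s:=6
get @ H0 ⇒ 6
emit(6) @ H2 ⇒ out+=6
H0 returns (9, 6)
H1 returns (9, 6)
H2 returns [6, (9, 6)]
= [6, (9, 6)]

Answer: 6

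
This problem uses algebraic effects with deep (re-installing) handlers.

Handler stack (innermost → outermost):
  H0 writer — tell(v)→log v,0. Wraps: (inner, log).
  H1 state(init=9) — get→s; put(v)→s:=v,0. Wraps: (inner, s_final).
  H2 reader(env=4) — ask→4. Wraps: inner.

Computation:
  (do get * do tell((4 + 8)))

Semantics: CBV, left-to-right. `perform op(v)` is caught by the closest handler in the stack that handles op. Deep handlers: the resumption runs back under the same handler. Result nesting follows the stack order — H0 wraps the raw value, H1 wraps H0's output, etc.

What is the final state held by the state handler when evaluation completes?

Answer: 9

Evaluation trace:
get @ H1 ⇒ 9
tell(12) @ H0 ⇒ log+=12
H0 returns (0, (12))
H1 returns ((0, (12)), 9)
H2 returns ((0, (12)), 9)
= ((0, (12)), 9)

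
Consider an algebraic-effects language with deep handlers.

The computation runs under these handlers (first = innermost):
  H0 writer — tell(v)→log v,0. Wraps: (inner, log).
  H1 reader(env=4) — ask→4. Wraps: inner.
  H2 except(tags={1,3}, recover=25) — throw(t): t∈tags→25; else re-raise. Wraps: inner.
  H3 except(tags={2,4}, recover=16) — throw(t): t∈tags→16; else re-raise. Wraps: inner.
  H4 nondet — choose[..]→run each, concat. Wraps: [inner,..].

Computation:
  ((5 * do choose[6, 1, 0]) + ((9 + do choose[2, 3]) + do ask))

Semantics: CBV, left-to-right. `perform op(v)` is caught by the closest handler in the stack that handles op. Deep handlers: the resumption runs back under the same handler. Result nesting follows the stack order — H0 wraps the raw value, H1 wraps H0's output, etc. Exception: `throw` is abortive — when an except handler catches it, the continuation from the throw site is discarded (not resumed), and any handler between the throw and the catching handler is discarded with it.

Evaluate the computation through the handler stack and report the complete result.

Answer: [(45, ()), (46, ()), (20, ()), (21, ()), (15, ()), (16, ())]

Evaluation trace:
choose[6, 1, 0] @ H4
  branch[0] choose=6:
    choose[2, 3] @ H4
      branch[0] choose=2:
        ask @ H1 ⇒ 4
        H0 returns (45, ())
        H1 returns (45, ())
        H2 returns (45, ())
        H3 returns (45, ())
        H4 returns [(45, ())]
      branch[1] choose=3:
        ask @ H1 ⇒ 4
        H0 returns (46, ())
        H1 returns (46, ())
        H2 returns (46, ())
        H3 returns (46, ())
        H4 returns [(46, ())]
  branch[1] choose=1:
    choose[2, 3] @ H4
      branch[0] choose=2:
        ask @ H1 ⇒ 4
        H0 returns (20, ())
        H1 returns (20, ())
        H2 returns (20, ())
        H3 returns (20, ())
        H4 returns [(20, ())]
      branch[1] choose=3:
        ask @ H1 ⇒ 4
        H0 returns (21, ())
        H1 returns (21, ())
        H2 returns (21, ())
        H3 returns (21, ())
        H4 returns [(21, ())]
  branch[2] choose=0:
    choose[2, 3] @ H4
      branch[0] choose=2:
        ask @ H1 ⇒ 4
        H0 returns (15, ())
        H1 returns (15, ())
        H2 returns (15, ())
        H3 returns (15, ())
        H4 returns [(15, ())]
      branch[1] choose=3:
        ask @ H1 ⇒ 4
        H0 returns (16, ())
        H1 returns (16, ())
        H2 returns (16, ())
        H3 returns (16, ())
        H4 returns [(16, ())]
= [(45, ()), (46, ()), (20, ()), (21, ()), (15, ()), (16, ())]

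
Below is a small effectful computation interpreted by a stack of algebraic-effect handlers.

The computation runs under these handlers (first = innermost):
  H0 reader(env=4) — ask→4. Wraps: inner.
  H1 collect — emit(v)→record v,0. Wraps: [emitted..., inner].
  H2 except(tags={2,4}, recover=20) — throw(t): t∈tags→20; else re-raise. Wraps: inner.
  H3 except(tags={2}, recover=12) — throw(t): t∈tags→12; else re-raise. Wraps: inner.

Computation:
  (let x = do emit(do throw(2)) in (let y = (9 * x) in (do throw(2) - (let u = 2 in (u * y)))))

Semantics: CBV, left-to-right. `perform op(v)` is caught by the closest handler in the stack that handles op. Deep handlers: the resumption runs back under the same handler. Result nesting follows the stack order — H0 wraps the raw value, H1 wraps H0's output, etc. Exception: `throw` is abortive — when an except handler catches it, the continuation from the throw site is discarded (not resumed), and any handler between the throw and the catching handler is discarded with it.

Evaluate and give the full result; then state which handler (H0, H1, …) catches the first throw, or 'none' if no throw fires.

Answer: 20 ; first throw caught by: H2

Working:
throw(2) @ H2 caught ⇒ 20
H3 returns 20
= 20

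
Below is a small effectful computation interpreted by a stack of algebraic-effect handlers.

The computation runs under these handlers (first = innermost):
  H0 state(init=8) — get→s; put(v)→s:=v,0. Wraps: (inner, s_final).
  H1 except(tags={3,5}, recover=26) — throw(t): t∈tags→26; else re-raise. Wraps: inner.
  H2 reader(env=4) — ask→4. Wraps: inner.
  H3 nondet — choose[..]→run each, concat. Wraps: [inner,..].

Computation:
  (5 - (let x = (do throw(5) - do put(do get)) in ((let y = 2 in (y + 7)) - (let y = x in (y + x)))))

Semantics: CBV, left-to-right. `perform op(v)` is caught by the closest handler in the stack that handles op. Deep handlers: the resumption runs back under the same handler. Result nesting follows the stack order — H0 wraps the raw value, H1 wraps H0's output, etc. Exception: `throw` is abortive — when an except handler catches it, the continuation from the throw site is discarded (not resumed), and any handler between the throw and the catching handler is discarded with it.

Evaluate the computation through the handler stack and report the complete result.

Step-by-step:
throw(5) @ H1 caught ⇒ 26
H2 returns 26
H3 returns [26]
= [26]

Answer: [26]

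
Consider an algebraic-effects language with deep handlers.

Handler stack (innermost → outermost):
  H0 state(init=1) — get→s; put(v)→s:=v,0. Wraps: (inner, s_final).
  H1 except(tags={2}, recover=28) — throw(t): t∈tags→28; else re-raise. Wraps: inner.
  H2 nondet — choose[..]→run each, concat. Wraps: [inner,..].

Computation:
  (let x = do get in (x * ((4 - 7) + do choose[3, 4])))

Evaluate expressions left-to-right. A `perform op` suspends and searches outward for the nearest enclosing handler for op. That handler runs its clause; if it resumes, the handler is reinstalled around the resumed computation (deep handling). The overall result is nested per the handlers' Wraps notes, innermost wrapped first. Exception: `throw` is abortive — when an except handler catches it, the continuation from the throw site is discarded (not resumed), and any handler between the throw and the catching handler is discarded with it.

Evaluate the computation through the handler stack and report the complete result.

Evaluation trace:
get @ H0 ⇒ 1
choose[3, 4] @ H2
  branch[0] choose=3:
    H0 returns (0, 1)
    H1 returns (0, 1)
    H2 returns [(0, 1)]
  branch[1] choose=4:
    H0 returns (1, 1)
    H1 returns (1, 1)
    H2 returns [(1, 1)]
= [(0, 1), (1, 1)]

Answer: [(0, 1), (1, 1)]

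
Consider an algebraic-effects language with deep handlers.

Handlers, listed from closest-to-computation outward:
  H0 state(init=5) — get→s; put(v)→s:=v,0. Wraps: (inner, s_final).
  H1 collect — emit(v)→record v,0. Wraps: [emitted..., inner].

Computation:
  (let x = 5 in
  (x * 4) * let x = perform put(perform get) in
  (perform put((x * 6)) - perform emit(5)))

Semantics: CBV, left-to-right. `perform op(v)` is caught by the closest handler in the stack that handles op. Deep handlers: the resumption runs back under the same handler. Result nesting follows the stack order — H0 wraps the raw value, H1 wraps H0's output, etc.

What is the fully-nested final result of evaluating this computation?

Step-by-step:
get @ H0 ⇒ 5
put(5) @ H0 ⇒ s:=5
put(0) @ H0 ⇒ s:=0
emit(5) @ H1 ⇒ out+=5
H0 returns (0, 0)
H1 returns [5, (0, 0)]
= [5, (0, 0)]

Answer: [5, (0, 0)]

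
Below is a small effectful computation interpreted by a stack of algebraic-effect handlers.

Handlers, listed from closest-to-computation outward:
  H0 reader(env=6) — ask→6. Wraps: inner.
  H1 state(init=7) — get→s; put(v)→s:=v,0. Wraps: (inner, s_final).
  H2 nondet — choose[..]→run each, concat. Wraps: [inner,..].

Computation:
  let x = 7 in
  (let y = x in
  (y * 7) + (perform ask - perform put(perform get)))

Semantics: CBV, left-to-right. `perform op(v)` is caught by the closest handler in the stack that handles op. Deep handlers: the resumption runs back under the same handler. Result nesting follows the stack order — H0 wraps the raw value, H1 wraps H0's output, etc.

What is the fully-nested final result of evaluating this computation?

Step-by-step:
ask @ H0 ⇒ 6
get @ H1 ⇒ 7
put(7) @ H1 ⇒ s:=7
H0 returns 55
H1 returns (55, 7)
H2 returns [(55, 7)]
= [(55, 7)]

Answer: [(55, 7)]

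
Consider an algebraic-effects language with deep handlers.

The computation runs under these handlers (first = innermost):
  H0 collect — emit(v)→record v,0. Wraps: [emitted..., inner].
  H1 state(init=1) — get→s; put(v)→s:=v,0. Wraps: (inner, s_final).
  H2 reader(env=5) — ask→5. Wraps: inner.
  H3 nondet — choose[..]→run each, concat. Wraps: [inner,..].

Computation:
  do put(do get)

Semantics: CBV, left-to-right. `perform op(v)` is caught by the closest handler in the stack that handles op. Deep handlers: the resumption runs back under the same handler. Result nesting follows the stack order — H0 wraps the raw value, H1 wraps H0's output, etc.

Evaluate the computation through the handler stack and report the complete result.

Answer: [([0], 1)]

Step-by-step:
get @ H1 ⇒ 1
put(1) @ H1 ⇒ s:=1
H0 returns [0]
H1 returns ([0], 1)
H2 returns ([0], 1)
H3 returns [([0], 1)]
= [([0], 1)]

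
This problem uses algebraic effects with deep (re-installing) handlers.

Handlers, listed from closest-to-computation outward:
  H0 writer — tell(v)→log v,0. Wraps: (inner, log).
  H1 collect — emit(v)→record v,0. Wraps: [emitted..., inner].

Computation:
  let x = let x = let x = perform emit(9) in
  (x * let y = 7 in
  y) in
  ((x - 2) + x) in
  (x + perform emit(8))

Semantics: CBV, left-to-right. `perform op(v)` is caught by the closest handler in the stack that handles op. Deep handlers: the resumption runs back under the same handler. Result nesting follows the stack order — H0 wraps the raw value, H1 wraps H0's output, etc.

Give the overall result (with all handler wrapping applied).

Step-by-step:
emit(9) @ H1 ⇒ out+=9
emit(8) @ H1 ⇒ out+=8
H0 returns (-2, ())
H1 returns [9, 8, (-2, ())]
= [9, 8, (-2, ())]

Answer: [9, 8, (-2, ())]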